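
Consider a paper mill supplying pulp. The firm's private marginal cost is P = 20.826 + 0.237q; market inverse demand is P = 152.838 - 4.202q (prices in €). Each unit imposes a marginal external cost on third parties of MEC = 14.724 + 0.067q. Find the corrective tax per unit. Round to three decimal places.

tax = €16.468 per unit

Social marginal cost = private MC + MEC = 35.550 + 0.304q.
Set SMC = demand: 35.550 + 0.304q = 152.838 - 4.202q → q* = 26.0293.
The Pigouvian tax equals MEC at q*: 14.724 + 0.067×26.0293 = 16.4680.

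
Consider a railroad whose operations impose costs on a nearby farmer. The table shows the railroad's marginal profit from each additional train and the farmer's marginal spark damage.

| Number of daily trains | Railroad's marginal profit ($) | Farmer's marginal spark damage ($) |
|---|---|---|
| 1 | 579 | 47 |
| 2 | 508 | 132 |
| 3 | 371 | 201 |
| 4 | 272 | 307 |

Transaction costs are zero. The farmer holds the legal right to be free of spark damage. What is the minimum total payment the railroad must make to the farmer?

Efficient level: marginal profit ≥ marginal spark damage through level 3, so k* = 3.
With the farmer holding the right, the railroad must at least compensate total damage at k*: 47 + 132 + 201 = 380.

$380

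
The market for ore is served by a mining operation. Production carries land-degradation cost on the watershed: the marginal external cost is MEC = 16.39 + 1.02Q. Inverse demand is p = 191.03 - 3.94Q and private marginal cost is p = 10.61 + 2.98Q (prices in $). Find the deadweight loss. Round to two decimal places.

DWL = $116.35

Market equilibrium (private): 10.61 + 2.98Q = 191.03 - 3.94Q → Q_m = 26.0723.
Social marginal cost = private MC + MEC = 27.00 + 4.00Q.
Set SMC = demand: 27.00 + 4.00Q = 191.03 - 3.94Q → Q* = 20.6587.
Height of the DWL triangle at Q_m is SMC(Q_m) − demand(Q_m) = MEC(Q_m) = 42.9837.
DWL = ½ × 5.4136 × 42.9837 = 116.3483.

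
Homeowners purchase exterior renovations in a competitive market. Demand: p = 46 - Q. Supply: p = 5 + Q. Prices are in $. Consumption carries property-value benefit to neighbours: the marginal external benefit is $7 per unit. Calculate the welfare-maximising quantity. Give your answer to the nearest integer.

Social marginal benefit = demand + MEB = 53 - Q.
Set SMB = MC: 53 - Q = 5 + Q → Q* = 24.0000.

Q* = 24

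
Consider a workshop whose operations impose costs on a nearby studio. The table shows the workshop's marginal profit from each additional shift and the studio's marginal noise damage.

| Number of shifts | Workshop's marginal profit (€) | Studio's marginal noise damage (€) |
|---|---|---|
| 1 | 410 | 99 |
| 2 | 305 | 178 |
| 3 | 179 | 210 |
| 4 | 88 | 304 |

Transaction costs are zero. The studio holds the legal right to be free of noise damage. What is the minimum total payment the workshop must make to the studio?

Efficient level: marginal profit ≥ marginal noise damage through level 2, so k* = 2.
With the studio holding the right, the workshop must at least compensate total damage at k*: 99 + 178 = 277.

€277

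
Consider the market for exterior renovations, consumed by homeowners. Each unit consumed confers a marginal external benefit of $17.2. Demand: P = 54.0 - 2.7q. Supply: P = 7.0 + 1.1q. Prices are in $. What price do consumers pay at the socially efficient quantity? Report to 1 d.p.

Social marginal benefit = demand + MEB = 71.2 - 2.7q.
Set SMB = MC: 71.2 - 2.7q = 7.0 + 1.1q → q* = 16.8947.
Consumer price on the demand curve at q*: 54.0 − 2.7×16.8947 = 8.3843.

P = $8.4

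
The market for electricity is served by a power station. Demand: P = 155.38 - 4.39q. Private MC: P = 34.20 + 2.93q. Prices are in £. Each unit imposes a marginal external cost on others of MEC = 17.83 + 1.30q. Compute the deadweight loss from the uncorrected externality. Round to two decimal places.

DWL = £89.82

Market equilibrium (private): 34.20 + 2.93q = 155.38 - 4.39q → q_m = 16.5546.
Social marginal cost = private MC + MEC = 52.03 + 4.23q.
Set SMC = demand: 52.03 + 4.23q = 155.38 - 4.39q → q* = 11.9896.
Height of the DWL triangle at q_m is SMC(q_m) − demand(q_m) = MEC(q_m) = 39.3510.
DWL = ½ × 4.5650 × 39.3510 = 89.8187.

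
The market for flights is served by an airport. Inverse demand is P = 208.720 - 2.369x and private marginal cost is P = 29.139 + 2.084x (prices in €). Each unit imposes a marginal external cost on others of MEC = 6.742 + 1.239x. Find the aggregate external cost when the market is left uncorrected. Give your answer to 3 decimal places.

€1279.419

Market equilibrium (private): 29.139 + 2.084x = 208.720 - 2.369x → x_m = 40.3281.
Total external cost = ∫₀^{x_m} (6.742 + 1.239x) dx = 6.742×40.3281 + ½×1.239×40.3281² = 1279.4194.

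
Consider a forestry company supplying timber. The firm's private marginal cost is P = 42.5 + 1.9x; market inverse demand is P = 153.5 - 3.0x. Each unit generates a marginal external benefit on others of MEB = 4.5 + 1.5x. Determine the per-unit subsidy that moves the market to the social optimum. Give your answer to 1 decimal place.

Social marginal cost = private MC − MEB = 38.0 + 0.4x.
Set SMC = demand: 38.0 + 0.4x = 153.5 - 3.0x → x* = 33.9706.
The Pigouvian subsidy equals MEB at x*: 4.5 + 1.5×33.9706 = 55.4559.

subsidy = 55.5 per unit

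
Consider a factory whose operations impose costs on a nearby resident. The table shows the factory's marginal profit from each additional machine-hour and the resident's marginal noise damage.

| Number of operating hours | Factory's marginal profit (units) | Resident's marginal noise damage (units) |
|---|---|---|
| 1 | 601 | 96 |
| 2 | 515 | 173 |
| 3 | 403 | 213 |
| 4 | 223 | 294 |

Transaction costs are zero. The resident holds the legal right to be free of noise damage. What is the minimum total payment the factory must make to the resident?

482

Efficient level: marginal profit ≥ marginal noise damage through level 3, so k* = 3.
With the resident holding the right, the factory must at least compensate total damage at k*: 96 + 173 + 213 = 482.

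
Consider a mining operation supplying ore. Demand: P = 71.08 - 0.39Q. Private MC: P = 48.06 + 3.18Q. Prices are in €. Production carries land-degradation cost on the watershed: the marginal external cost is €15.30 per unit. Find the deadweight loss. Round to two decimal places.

Market equilibrium (private): 48.06 + 3.18Q = 71.08 - 0.39Q → Q_m = 6.4482.
Social marginal cost = private MC + MEC = 63.36 + 3.18Q.
Set SMC = demand: 63.36 + 3.18Q = 71.08 - 0.39Q → Q* = 2.1625.
Height of the DWL triangle at Q_m is SMC(Q_m) − demand(Q_m) = MEC(Q_m) = 15.3000.
DWL = ½ × 4.2857 × 15.3000 = 32.7856.

DWL = €32.79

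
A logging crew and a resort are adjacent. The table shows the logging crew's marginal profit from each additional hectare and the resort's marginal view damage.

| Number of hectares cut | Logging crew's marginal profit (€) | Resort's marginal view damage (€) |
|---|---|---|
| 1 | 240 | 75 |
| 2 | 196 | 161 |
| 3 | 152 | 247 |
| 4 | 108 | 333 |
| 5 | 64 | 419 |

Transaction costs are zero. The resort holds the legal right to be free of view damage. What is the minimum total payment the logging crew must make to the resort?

€236

Efficient level: marginal profit ≥ marginal view damage through level 2, so k* = 2.
With the resort holding the right, the logging crew must at least compensate total damage at k*: 75 + 161 = 236.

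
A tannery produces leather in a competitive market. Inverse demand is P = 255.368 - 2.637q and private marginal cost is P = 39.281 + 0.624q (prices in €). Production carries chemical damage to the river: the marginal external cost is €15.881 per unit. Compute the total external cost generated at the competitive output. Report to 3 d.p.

Market equilibrium (private): 39.281 + 0.624q = 255.368 - 2.637q → q_m = 66.2640.
Total external cost = MEC × q_m = 15.881 × 66.2640 = 1052.3386.

€1052.339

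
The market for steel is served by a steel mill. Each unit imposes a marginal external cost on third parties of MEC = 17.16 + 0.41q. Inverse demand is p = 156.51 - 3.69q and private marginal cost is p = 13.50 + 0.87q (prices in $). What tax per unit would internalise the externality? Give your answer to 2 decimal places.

tax = $27.54 per unit

Social marginal cost = private MC + MEC = 30.66 + 1.28q.
Set SMC = demand: 30.66 + 1.28q = 156.51 - 3.69q → q* = 25.3219.
The Pigouvian tax equals MEC at q*: 17.16 + 0.41×25.3219 = 27.5420.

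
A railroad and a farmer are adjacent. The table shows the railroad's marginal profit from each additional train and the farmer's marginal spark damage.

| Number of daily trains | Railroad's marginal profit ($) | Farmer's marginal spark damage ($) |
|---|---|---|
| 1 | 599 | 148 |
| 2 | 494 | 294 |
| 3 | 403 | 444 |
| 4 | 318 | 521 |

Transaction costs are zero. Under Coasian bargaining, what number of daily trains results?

Bargaining reaches the level where marginal profit last exceeds marginal spark damage.
That holds through level 2 (494 ≥ 294) but not at 3 (403 < 444).

2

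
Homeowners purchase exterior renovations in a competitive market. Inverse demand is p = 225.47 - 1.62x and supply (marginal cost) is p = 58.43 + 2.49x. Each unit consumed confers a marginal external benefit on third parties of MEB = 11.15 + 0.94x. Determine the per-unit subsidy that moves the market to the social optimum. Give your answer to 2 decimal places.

Social marginal benefit = demand + MEB = 236.62 - 0.68x.
Set SMB = MC: 236.62 - 0.68x = 58.43 + 2.49x → x* = 56.2114.
The Pigouvian subsidy equals MEB at x*: 11.15 + 0.94×56.2114 = 63.9887.

subsidy = 63.99 per unit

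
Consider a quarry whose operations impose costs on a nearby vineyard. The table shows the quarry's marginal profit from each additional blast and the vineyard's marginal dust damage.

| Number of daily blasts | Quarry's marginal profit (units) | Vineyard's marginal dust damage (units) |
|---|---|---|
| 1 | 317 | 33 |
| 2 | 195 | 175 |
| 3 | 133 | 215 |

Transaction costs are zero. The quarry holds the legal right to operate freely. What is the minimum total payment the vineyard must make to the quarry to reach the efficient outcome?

133

Left alone the quarry would choose level 3 (marginal profit stays positive).
Efficient level: k* = 2 (marginal profit ≥ marginal dust damage through 2).
The vineyard must at least cover the quarry's forgone profit from cutting 3→2: 133 = 133.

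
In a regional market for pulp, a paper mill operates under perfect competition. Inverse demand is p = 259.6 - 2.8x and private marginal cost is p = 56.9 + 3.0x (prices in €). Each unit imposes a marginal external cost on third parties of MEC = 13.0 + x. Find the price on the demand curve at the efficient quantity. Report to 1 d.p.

Social marginal cost = private MC + MEC = 69.9 + 4.0x.
Set SMC = demand: 69.9 + 4.0x = 259.6 - 2.8x → x* = 27.8971.
Consumer price on the demand curve at x*: 259.6 − 2.8×27.8971 = 181.4881.

P = €181.5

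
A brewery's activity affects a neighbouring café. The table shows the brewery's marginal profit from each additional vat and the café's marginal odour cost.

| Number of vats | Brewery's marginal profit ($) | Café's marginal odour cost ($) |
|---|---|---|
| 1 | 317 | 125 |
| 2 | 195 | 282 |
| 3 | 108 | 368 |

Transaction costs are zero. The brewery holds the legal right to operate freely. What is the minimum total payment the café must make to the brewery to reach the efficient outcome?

Left alone the brewery would choose level 3 (marginal profit stays positive).
Efficient level: k* = 1 (marginal profit ≥ marginal odour cost through 1).
The café must at least cover the brewery's forgone profit from cutting 3→1: 195 + 108 = 303.

$303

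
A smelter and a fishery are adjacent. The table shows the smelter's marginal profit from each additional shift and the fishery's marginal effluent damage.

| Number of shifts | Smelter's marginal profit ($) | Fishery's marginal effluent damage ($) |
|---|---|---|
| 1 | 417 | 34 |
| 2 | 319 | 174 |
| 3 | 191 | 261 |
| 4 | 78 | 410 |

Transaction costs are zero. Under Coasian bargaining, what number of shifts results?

2

Bargaining reaches the level where marginal profit last exceeds marginal effluent damage.
That holds through level 2 (319 ≥ 174) but not at 3 (191 < 261).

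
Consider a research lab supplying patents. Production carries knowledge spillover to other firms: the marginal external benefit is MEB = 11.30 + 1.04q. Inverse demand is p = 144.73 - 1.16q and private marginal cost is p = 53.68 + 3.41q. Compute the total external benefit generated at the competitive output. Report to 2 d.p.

431.54

Market equilibrium (private): 53.68 + 3.41q = 144.73 - 1.16q → q_m = 19.9234.
Total external benefit = ∫₀^{q_m} (11.30 + 1.04q) dq = 11.30×19.9234 + ½×1.04×19.9234² = 431.5442.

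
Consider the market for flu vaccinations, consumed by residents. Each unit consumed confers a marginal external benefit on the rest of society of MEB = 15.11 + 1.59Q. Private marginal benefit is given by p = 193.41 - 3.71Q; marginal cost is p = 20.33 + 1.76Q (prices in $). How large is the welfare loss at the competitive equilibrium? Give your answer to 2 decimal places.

Market equilibrium (private): 20.33 + 1.76Q = 193.41 - 3.71Q → Q_m = 31.6417.
Social marginal benefit = demand + MEB = 208.52 - 2.12Q.
Set SMB = MC: 208.52 - 2.12Q = 20.33 + 1.76Q → Q* = 48.5026.
Between Q* and Q_m the wedge SMB − MC runs linearly from 0 to MEB(Q_m), so the loss is a triangle.
DWL = ½ × 16.8609 × 65.4203 = 551.5226.

DWL = $551.52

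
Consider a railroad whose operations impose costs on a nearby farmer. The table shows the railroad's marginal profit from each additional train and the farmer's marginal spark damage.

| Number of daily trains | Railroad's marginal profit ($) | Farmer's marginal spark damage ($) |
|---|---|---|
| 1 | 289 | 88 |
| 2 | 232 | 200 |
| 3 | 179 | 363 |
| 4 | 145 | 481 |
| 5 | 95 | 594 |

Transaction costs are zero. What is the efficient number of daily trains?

Bargaining reaches the level where marginal profit last exceeds marginal spark damage.
That holds through level 2 (232 ≥ 200) but not at 3 (179 < 363).

2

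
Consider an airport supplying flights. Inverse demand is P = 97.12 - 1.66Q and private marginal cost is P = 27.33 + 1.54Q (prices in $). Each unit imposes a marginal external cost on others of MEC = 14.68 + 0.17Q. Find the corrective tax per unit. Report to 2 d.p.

Social marginal cost = private MC + MEC = 42.01 + 1.71Q.
Set SMC = demand: 42.01 + 1.71Q = 97.12 - 1.66Q → Q* = 16.3531.
The Pigouvian tax equals MEC at Q*: 14.68 + 0.17×16.3531 = 17.4600.

tax = $17.46 per unit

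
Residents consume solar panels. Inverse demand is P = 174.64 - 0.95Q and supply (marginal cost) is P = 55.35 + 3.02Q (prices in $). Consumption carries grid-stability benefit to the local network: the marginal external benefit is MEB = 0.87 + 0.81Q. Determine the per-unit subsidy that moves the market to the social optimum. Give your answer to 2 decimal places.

Social marginal benefit = demand + MEB = 175.51 - 0.14Q.
Set SMB = MC: 175.51 - 0.14Q = 55.35 + 3.02Q → Q* = 38.0253.
The Pigouvian subsidy equals MEB at Q*: 0.87 + 0.81×38.0253 = 31.6705.

subsidy = $31.67 per unit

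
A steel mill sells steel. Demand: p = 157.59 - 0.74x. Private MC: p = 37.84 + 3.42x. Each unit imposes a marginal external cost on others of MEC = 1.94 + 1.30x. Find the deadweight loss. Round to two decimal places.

DWL = 141.88

Market equilibrium (private): 37.84 + 3.42x = 157.59 - 0.74x → x_m = 28.7861.
Social marginal cost = private MC + MEC = 39.78 + 4.72x.
Set SMC = demand: 39.78 + 4.72x = 157.59 - 0.74x → x* = 21.5769.
The welfare-loss triangle has base |x_m − x*| and height MEC(x_m) (the vertical gap between SMC and demand is zero at x* and MEC at x_m).
DWL = ½ × 7.2092 × 39.3619 = 141.8839.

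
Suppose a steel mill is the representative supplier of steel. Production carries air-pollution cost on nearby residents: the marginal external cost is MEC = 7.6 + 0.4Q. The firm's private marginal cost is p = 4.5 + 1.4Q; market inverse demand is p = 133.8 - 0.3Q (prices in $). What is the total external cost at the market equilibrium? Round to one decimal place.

Market equilibrium (private): 4.5 + 1.4Q = 133.8 - 0.3Q → Q_m = 76.0588.
Total external cost = ∫₀^{Q_m} (7.6 + 0.4Q) dQ = 7.6×76.0588 + ½×0.4×76.0588² = 1735.0351.

$1735.0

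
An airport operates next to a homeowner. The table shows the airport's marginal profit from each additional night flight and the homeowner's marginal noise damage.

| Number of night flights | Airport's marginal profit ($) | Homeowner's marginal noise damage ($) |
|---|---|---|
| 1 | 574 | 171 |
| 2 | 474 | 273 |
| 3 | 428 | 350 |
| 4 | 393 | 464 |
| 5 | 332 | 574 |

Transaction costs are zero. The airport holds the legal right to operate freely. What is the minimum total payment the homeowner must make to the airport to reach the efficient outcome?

$725

Left alone the airport would choose level 5 (marginal profit stays positive).
Efficient level: k* = 3 (marginal profit ≥ marginal noise damage through 3).
The homeowner must at least cover the airport's forgone profit from cutting 5→3: 393 + 332 = 725.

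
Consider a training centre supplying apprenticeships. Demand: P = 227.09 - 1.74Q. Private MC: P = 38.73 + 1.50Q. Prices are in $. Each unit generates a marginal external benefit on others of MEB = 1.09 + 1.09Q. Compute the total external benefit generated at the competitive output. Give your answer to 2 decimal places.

$1905.34

Market equilibrium (private): 38.73 + 1.50Q = 227.09 - 1.74Q → Q_m = 58.1358.
Total external benefit = ∫₀^{Q_m} (1.09 + 1.09Q) dQ = 1.09×58.1358 + ½×1.09×58.1358² = 1905.3433.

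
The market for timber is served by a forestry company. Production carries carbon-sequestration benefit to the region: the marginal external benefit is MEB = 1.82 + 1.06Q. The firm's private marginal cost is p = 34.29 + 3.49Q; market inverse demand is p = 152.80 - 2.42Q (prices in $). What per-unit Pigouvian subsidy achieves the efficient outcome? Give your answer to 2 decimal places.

subsidy = $28.12 per unit

Social marginal cost = private MC − MEB = 32.47 + 2.43Q.
Set SMC = demand: 32.47 + 2.43Q = 152.80 - 2.42Q → Q* = 24.8103.
The Pigouvian subsidy equals MEB at Q*: 1.82 + 1.06×24.8103 = 28.1189.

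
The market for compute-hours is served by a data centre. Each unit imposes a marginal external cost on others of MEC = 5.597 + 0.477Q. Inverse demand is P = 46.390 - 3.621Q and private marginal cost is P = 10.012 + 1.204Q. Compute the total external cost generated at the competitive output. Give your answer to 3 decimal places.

55.756

Market equilibrium (private): 10.012 + 1.204Q = 46.390 - 3.621Q → Q_m = 7.5395.
Total external cost = ∫₀^{Q_m} (5.597 + 0.477Q) dQ = 5.597×7.5395 + ½×0.477×7.5395² = 55.7559.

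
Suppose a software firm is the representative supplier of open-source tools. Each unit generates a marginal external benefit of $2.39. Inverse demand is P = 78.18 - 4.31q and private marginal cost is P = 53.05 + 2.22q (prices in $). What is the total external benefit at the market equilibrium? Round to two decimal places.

Market equilibrium (private): 53.05 + 2.22q = 78.18 - 4.31q → q_m = 3.8484.
Total external benefit = MEB × q_m = 2.39 × 3.8484 = 9.1977.

$9.20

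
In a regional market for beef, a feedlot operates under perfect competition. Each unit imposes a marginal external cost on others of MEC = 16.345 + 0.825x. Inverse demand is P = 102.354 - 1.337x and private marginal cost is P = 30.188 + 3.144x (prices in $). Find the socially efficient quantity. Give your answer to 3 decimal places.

Social marginal cost = private MC + MEC = 46.533 + 3.969x.
Set SMC = demand: 46.533 + 3.969x = 102.354 - 1.337x → x* = 10.5204.

x* = 10.520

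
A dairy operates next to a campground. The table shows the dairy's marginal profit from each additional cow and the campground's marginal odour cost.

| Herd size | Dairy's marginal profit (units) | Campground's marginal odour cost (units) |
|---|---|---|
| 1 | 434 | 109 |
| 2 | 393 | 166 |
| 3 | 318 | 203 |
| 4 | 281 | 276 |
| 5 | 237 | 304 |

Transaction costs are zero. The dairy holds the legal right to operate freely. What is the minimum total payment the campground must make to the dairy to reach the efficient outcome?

237

Left alone the dairy would choose level 5 (marginal profit stays positive).
Efficient level: k* = 4 (marginal profit ≥ marginal odour cost through 4).
The campground must at least cover the dairy's forgone profit from cutting 5→4: 237 = 237.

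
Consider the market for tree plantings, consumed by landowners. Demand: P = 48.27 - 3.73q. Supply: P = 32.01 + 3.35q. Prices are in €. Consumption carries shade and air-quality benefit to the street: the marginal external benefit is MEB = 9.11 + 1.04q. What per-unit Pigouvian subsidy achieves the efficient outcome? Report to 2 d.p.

Social marginal benefit = demand + MEB = 57.38 - 2.69q.
Set SMB = MC: 57.38 - 2.69q = 32.01 + 3.35q → q* = 4.2003.
The Pigouvian subsidy equals MEB at q*: 9.11 + 1.04×4.2003 = 13.4783.

subsidy = €13.48 per unit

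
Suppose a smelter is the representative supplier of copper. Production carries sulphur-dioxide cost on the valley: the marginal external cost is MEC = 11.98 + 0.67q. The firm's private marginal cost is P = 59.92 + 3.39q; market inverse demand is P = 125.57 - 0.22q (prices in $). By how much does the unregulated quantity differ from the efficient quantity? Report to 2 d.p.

Market equilibrium (private): 59.92 + 3.39q = 125.57 - 0.22q → q_m = 18.1856.
Social marginal cost = private MC + MEC = 71.90 + 4.06q.
Set SMC = demand: 71.90 + 4.06q = 125.57 - 0.22q → q* = 12.5397.
Gap = |18.1856 − 12.5397| = 5.6459.

5.65 units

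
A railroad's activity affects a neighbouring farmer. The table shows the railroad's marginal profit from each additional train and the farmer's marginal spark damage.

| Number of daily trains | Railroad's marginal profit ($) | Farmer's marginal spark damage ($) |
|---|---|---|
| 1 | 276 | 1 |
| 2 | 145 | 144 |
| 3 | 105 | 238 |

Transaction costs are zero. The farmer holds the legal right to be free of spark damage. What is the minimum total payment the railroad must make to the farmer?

Efficient level: marginal profit ≥ marginal spark damage through level 2, so k* = 2.
With the farmer holding the right, the railroad must at least compensate total damage at k*: 1 + 144 = 145.

$145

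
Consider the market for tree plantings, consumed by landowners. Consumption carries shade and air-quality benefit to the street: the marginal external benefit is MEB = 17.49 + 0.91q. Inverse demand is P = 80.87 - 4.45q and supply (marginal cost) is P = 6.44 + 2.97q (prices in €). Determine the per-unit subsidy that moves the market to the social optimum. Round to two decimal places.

subsidy = €30.34 per unit

Social marginal benefit = demand + MEB = 98.36 - 3.54q.
Set SMB = MC: 98.36 - 3.54q = 6.44 + 2.97q → q* = 14.1198.
The Pigouvian subsidy equals MEB at q*: 17.49 + 0.91×14.1198 = 30.3390.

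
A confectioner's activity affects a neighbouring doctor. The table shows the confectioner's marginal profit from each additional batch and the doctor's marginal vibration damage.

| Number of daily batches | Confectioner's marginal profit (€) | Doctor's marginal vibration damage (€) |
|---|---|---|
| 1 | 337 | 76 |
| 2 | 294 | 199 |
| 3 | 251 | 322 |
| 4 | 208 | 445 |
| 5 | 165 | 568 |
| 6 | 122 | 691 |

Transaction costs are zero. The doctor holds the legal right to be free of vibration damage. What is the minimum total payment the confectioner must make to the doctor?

€275

Efficient level: marginal profit ≥ marginal vibration damage through level 2, so k* = 2.
With the doctor holding the right, the confectioner must at least compensate total damage at k*: 76 + 199 = 275.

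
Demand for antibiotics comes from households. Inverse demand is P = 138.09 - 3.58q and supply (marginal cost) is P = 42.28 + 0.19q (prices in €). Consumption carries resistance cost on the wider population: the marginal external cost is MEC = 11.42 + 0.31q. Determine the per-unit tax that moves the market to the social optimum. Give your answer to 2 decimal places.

tax = €17.83 per unit

Social marginal benefit = demand − MEC = 126.67 - 3.89q.
Set SMB = MC: 126.67 - 3.89q = 42.28 + 0.19q → q* = 20.6838.
The Pigouvian tax equals MEC at q*: 11.42 + 0.31×20.6838 = 17.8320.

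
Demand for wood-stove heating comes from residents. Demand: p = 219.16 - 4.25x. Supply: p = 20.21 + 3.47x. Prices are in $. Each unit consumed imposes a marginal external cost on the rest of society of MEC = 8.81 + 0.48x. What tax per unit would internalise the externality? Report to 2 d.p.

Social marginal benefit = demand − MEC = 210.35 - 4.73x.
Set SMB = MC: 210.35 - 4.73x = 20.21 + 3.47x → x* = 23.1878.
The Pigouvian tax equals MEC at x*: 8.81 + 0.48×23.1878 = 19.9401.

tax = $19.94 per unit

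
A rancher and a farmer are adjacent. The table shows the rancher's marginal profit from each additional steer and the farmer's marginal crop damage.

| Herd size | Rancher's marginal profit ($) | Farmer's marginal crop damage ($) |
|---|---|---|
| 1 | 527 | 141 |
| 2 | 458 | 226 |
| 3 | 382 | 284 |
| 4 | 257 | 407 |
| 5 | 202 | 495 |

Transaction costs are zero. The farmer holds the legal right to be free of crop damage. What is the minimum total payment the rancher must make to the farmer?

$651

Efficient level: marginal profit ≥ marginal crop damage through level 3, so k* = 3.
With the farmer holding the right, the rancher must at least compensate total damage at k*: 141 + 226 + 284 = 651.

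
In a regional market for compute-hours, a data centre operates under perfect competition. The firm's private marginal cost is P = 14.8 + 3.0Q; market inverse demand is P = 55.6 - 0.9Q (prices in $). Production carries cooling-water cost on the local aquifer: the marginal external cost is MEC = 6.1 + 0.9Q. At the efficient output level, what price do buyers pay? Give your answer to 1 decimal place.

Social marginal cost = private MC + MEC = 20.9 + 3.9Q.
Set SMC = demand: 20.9 + 3.9Q = 55.6 - 0.9Q → Q* = 7.2292.
Consumer price on the demand curve at Q*: 55.6 − 0.9×7.2292 = 49.0937.

P = $49.1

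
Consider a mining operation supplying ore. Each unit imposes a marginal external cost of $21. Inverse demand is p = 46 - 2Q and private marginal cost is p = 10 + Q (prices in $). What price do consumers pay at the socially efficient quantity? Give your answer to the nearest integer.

P = $36

Social marginal cost = private MC + MEC = 31 + Q.
Set SMC = demand: 31 + Q = 46 - 2Q → Q* = 5.0000.
Consumer price on the demand curve at Q*: 46 − 2×5.0000 = 36.0000.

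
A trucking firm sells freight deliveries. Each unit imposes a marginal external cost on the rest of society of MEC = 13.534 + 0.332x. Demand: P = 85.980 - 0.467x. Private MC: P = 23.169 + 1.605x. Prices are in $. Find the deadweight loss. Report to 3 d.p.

Market equilibrium (private): 23.169 + 1.605x = 85.980 - 0.467x → x_m = 30.3142.
Social marginal cost = private MC + MEC = 36.703 + 1.937x.
Set SMC = demand: 36.703 + 1.937x = 85.980 - 0.467x → x* = 20.4979.
The loss is the area between SMC and demand from x* to x_m; with linear curves that's a triangle of height MEC(x_m).
DWL = ½ × 9.8163 × 23.5983 = 115.8240.

DWL = $115.824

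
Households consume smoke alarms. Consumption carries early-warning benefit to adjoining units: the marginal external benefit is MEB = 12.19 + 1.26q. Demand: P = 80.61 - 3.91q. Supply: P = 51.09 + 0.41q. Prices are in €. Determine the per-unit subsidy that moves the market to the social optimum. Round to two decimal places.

subsidy = €29.36 per unit

Social marginal benefit = demand + MEB = 92.80 - 2.65q.
Set SMB = MC: 92.80 - 2.65q = 51.09 + 0.41q → q* = 13.6307.
The Pigouvian subsidy equals MEB at q*: 12.19 + 1.26×13.6307 = 29.3647.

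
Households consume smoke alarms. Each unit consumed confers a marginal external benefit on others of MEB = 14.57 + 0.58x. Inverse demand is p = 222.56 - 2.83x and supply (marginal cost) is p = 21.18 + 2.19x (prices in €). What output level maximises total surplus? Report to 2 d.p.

x* = 48.64

Social marginal benefit = demand + MEB = 237.13 - 2.25x.
Set SMB = MC: 237.13 - 2.25x = 21.18 + 2.19x → x* = 48.6374.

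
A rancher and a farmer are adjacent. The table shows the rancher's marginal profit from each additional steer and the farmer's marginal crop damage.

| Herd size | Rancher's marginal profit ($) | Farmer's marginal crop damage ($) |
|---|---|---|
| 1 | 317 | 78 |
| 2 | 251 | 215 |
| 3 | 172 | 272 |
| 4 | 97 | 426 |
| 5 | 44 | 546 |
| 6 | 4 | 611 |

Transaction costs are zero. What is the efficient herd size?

2

Bargaining reaches the level where marginal profit last exceeds marginal crop damage.
That holds through level 2 (251 ≥ 215) but not at 3 (172 < 272).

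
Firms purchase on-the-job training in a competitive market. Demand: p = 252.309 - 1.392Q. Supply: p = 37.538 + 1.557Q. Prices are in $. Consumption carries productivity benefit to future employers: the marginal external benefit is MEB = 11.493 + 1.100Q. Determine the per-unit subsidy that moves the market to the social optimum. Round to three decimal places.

subsidy = $146.101 per unit

Social marginal benefit = demand + MEB = 263.802 - 0.292Q.
Set SMB = MC: 263.802 - 0.292Q = 37.538 + 1.557Q → Q* = 122.3710.
The Pigouvian subsidy equals MEB at Q*: 11.493 + 1.100×122.3710 = 146.1011.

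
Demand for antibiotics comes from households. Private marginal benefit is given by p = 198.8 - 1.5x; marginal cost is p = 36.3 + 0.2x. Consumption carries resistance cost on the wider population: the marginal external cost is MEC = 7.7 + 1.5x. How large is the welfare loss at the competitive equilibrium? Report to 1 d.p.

DWL = 3566.5

Market equilibrium (private): 36.3 + 0.2x = 198.8 - 1.5x → x_m = 95.5882.
Social marginal benefit = demand − MEC = 191.1 - 3.0x.
Set SMB = MC: 191.1 - 3.0x = 36.3 + 0.2x → x* = 48.3750.
Between x* and x_m the wedge MC − SMB runs linearly from 0 to MEC(x_m), so the loss is a triangle.
DWL = ½ × 47.2132 × 151.0824 = 3566.5418.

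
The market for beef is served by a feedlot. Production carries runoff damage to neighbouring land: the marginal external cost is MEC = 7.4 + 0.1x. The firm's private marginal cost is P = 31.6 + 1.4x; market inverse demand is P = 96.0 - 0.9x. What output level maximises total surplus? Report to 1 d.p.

x* = 23.8

Social marginal cost = private MC + MEC = 39.0 + 1.5x.
Set SMC = demand: 39.0 + 1.5x = 96.0 - 0.9x → x* = 23.7500.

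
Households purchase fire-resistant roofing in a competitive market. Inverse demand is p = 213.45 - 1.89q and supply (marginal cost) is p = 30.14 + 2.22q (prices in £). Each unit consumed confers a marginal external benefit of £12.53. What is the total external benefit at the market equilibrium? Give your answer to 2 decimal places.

£558.85

Market equilibrium (private): 30.14 + 2.22q = 213.45 - 1.89q → q_m = 44.6010.
Total external benefit = MEB × q_m = 12.53 × 44.6010 = 558.8505.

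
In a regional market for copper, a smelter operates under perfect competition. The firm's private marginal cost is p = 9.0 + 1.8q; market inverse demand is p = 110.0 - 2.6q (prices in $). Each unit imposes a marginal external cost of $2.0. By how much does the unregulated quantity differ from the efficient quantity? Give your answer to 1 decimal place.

0.5 units

Market equilibrium (private): 9.0 + 1.8q = 110.0 - 2.6q → q_m = 22.9545.
Social marginal cost = private MC + MEC = 11.0 + 1.8q.
Set SMC = demand: 11.0 + 1.8q = 110.0 - 2.6q → q* = 22.5000.
Gap = |22.9545 − 22.5000| = 0.4545.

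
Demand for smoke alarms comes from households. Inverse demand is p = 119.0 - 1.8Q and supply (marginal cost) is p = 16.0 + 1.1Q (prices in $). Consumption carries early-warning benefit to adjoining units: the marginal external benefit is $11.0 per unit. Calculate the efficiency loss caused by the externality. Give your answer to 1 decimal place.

Market equilibrium (private): 16.0 + 1.1Q = 119.0 - 1.8Q → Q_m = 35.5172.
Social marginal benefit = demand + MEB = 130.0 - 1.8Q.
Set SMB = MC: 130.0 - 1.8Q = 16.0 + 1.1Q → Q* = 39.3103.
Between Q* and Q_m the wedge SMB − MC runs linearly from 0 to MEB(Q_m), so the loss is a triangle.
DWL = ½ × 3.7931 × 11.0000 = 20.8621.

DWL = $20.9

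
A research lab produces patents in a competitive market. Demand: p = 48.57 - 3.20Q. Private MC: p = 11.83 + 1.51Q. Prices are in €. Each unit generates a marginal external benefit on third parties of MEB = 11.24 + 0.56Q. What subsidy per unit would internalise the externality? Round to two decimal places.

Social marginal cost = private MC − MEB = 0.59 + 0.95Q.
Set SMC = demand: 0.59 + 0.95Q = 48.57 - 3.20Q → Q* = 11.5614.
The Pigouvian subsidy equals MEB at Q*: 11.24 + 0.56×11.5614 = 17.7144.

subsidy = €17.71 per unit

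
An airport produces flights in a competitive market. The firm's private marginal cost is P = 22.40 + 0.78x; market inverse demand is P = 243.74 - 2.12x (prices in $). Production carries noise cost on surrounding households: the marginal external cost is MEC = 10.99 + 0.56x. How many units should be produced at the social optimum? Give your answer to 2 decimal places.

x* = 60.79

Social marginal cost = private MC + MEC = 33.39 + 1.34x.
Set SMC = demand: 33.39 + 1.34x = 243.74 - 2.12x → x* = 60.7948.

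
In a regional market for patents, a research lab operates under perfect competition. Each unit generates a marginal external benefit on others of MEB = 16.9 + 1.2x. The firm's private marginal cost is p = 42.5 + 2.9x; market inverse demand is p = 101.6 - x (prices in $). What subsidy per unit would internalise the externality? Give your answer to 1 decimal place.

Social marginal cost = private MC − MEB = 25.6 + 1.7x.
Set SMC = demand: 25.6 + 1.7x = 101.6 - x → x* = 28.1481.
The Pigouvian subsidy equals MEB at x*: 16.9 + 1.2×28.1481 = 50.6777.

subsidy = $50.7 per unit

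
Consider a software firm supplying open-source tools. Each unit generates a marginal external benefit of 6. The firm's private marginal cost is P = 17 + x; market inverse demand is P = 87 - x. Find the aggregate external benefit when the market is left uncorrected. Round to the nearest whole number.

Market equilibrium (private): 17 + x = 87 - x → x_m = 35.0000.
Total external benefit = MEB × x_m = 6 × 35.0000 = 210.0000.

210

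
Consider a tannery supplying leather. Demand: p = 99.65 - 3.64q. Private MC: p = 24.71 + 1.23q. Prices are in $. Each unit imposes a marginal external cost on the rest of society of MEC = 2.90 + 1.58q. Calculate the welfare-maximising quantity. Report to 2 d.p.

q* = 11.17

Social marginal cost = private MC + MEC = 27.61 + 2.81q.
Set SMC = demand: 27.61 + 2.81q = 99.65 - 3.64q → q* = 11.1690.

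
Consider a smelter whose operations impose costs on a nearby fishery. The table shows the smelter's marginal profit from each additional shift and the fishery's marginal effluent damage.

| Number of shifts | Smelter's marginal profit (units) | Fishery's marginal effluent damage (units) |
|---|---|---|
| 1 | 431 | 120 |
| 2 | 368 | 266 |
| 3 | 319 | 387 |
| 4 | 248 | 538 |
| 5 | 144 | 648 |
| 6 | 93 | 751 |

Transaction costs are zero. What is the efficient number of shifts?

2

Bargaining reaches the level where marginal profit last exceeds marginal effluent damage.
That holds through level 2 (368 ≥ 266) but not at 3 (319 < 387).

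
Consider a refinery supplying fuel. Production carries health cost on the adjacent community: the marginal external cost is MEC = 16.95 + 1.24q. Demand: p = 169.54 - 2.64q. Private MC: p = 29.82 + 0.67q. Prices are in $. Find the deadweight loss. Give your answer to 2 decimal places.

DWL = $527.63

Market equilibrium (private): 29.82 + 0.67q = 169.54 - 2.64q → q_m = 42.2115.
Social marginal cost = private MC + MEC = 46.77 + 1.91q.
Set SMC = demand: 46.77 + 1.91q = 169.54 - 2.64q → q* = 26.9824.
Between q* and q_m the wedge SMC − demand runs linearly from 0 to MEC(q_m), so the loss is a triangle.
DWL = ½ × 15.2291 × 69.2922 = 527.6289.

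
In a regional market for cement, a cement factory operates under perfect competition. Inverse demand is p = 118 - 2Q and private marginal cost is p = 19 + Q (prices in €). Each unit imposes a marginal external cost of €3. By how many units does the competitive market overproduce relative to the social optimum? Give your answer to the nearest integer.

Market equilibrium (private): 19 + Q = 118 - 2Q → Q_m = 33.0000.
Social marginal cost = private MC + MEC = 22 + Q.
Set SMC = demand: 22 + Q = 118 - 2Q → Q* = 32.0000.
Gap = |33.0000 − 32.0000| = 1.0000.

1 units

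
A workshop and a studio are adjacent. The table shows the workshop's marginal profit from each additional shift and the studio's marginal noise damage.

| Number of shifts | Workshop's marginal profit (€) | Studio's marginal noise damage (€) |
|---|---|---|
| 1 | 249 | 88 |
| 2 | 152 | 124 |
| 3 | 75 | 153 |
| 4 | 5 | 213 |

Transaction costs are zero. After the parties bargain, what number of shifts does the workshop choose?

2

Bargaining reaches the level where marginal profit last exceeds marginal noise damage.
That holds through level 2 (152 ≥ 124) but not at 3 (75 < 153).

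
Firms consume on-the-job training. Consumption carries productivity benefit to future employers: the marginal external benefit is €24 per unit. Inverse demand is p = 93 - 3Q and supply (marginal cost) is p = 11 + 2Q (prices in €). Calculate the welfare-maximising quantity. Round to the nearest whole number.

Social marginal benefit = demand + MEB = 117 - 3Q.
Set SMB = MC: 117 - 3Q = 11 + 2Q → Q* = 21.2000.

Q* = 21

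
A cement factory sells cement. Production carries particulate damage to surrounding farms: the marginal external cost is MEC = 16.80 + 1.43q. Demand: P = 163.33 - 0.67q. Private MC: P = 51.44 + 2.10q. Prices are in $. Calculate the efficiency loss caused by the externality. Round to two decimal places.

DWL = $661.86

Market equilibrium (private): 51.44 + 2.10q = 163.33 - 0.67q → q_m = 40.3935.
Social marginal cost = private MC + MEC = 68.24 + 3.53q.
Set SMC = demand: 68.24 + 3.53q = 163.33 - 0.67q → q* = 22.6405.
The welfare-loss triangle has base |q_m − q*| and height MEC(q_m) (the vertical gap between SMC and demand is zero at q* and MEC at q_m).
DWL = ½ × 17.7530 × 74.5627 = 661.8558.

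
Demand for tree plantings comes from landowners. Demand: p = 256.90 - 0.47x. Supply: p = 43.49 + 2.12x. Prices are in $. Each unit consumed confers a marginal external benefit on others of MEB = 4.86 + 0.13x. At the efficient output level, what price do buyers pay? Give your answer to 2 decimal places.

P = $215.20

Social marginal benefit = demand + MEB = 261.76 - 0.34x.
Set SMB = MC: 261.76 - 0.34x = 43.49 + 2.12x → x* = 88.7276.
Consumer price on the demand curve at x*: 256.90 − 0.47×88.7276 = 215.1980.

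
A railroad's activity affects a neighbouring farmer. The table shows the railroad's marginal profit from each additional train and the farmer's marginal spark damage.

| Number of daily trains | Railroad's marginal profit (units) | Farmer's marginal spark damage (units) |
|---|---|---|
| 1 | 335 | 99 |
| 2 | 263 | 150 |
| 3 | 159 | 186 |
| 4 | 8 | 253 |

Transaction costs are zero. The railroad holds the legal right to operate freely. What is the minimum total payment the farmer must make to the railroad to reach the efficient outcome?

167

Left alone the railroad would choose level 4 (marginal profit stays positive).
Efficient level: k* = 2 (marginal profit ≥ marginal spark damage through 2).
The farmer must at least cover the railroad's forgone profit from cutting 4→2: 159 + 8 = 167.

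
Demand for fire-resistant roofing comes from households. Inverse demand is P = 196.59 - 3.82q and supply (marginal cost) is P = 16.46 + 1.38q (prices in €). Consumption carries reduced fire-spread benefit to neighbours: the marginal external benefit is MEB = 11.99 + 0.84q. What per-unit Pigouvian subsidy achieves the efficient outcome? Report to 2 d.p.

Social marginal benefit = demand + MEB = 208.58 - 2.98q.
Set SMB = MC: 208.58 - 2.98q = 16.46 + 1.38q → q* = 44.0642.
The Pigouvian subsidy equals MEB at q*: 11.99 + 0.84×44.0642 = 49.0039.

subsidy = €49.00 per unit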